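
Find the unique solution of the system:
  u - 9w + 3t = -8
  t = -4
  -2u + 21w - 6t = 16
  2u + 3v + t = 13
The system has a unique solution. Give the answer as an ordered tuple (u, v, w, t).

Form the augmented matrix and row-reduce:
  [  1  0  -9   3  |  -8 ]
  [  0  0   0   1  |  -4 ]
  [ -2  0  21  -6  |  16 ]
  [  2  3   0   1  |  13 ]
R3 → R3 + 2·R1
  [ 1  0  -9  3  |  -8 ]
  [ 0  0   0  1  |  -4 ]
  [ 0  0   3  0  |   0 ]
  [ 2  3   0  1  |  13 ]
R4 → R4 − 2·R1
  [ 1  0  -9   3  |  -8 ]
  [ 0  0   0   1  |  -4 ]
  [ 0  0   3   0  |   0 ]
  [ 0  3  18  -5  |  29 ]
R2 <=> R4
  [ 1  0  -9   3  |  -8 ]
  [ 0  3  18  -5  |  29 ]
  [ 0  0   3   0  |   0 ]
  [ 0  0   0   1  |  -4 ]
R2 → 1/3·R2
  [ 1  0  -9     3  |    -8 ]
  [ 0  1   6  -5/3  |  29/3 ]
  [ 0  0   3     0  |     0 ]
  [ 0  0   0     1  |    -4 ]
R3 → 1/3·R3
  [ 1  0  -9     3  |    -8 ]
  [ 0  1   6  -5/3  |  29/3 ]
  [ 0  0   1     0  |     0 ]
  [ 0  0   0     1  |    -4 ]
R2 → R2 + 5/3·R4
  [ 1  0  -9  3  |  -8 ]
  [ 0  1   6  0  |   3 ]
  [ 0  0   1  0  |   0 ]
  [ 0  0   0  1  |  -4 ]
R1 → R1 − 3·R4
  [ 1  0  -9  0  |   4 ]
  [ 0  1   6  0  |   3 ]
  [ 0  0   1  0  |   0 ]
  [ 0  0   0  1  |  -4 ]
R2 → R2 − 6·R3
  [ 1  0  -9  0  |   4 ]
  [ 0  1   0  0  |   3 ]
  [ 0  0   1  0  |   0 ]
  [ 0  0   0  1  |  -4 ]
R1 → R1 + 9·R3
  [ 1  0  0  0  |   4 ]
  [ 0  1  0  0  |   3 ]
  [ 0  0  1  0  |   0 ]
  [ 0  0  0  1  |  -4 ]
Reading off the last column: u = 4, v = 3, w = 0, t = -4.

(4, 3, 0, -4)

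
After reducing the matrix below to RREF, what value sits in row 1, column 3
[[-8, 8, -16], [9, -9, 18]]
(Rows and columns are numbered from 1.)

2

ρ1 → -1/8·ρ1
  [ 1  -1   2 ]
  [ 9  -9  18 ]
ρ2 → ρ2 − 9·ρ1
  [ 1  -1  2 ]
  [ 0   0  0 ]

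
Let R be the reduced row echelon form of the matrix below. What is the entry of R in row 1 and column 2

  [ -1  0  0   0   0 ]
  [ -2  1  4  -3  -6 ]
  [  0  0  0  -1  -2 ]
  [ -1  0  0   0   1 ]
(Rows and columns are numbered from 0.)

4

R1 := -1·R1
  [  1  0  0   0   0 ]
  [ -2  1  4  -3  -6 ]
  [  0  0  0  -1  -2 ]
  [ -1  0  0   0   1 ]
R2 := R2 + 2·R1
  [  1  0  0   0   0 ]
  [  0  1  4  -3  -6 ]
  [  0  0  0  -1  -2 ]
  [ -1  0  0   0   1 ]
R4 := R4 + R1
  [ 1  0  0   0   0 ]
  [ 0  1  4  -3  -6 ]
  [ 0  0  0  -1  -2 ]
  [ 0  0  0   0   1 ]
R3 := -1·R3
  [ 1  0  0   0   0 ]
  [ 0  1  4  -3  -6 ]
  [ 0  0  0   1   2 ]
  [ 0  0  0   0   1 ]
R3 := R3 − 2·R4
  [ 1  0  0   0   0 ]
  [ 0  1  4  -3  -6 ]
  [ 0  0  0   1   0 ]
  [ 0  0  0   0   1 ]
R2 := R2 + 6·R4
  [ 1  0  0   0  0 ]
  [ 0  1  4  -3  0 ]
  [ 0  0  0   1  0 ]
  [ 0  0  0   0  1 ]
R2 := R2 + 3·R3
  [ 1  0  0  0  0 ]
  [ 0  1  4  0  0 ]
  [ 0  0  0  1  0 ]
  [ 0  0  0  0  1 ]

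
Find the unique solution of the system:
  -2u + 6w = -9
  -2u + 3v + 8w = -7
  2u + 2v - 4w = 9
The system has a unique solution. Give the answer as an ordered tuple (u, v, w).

Form the augmented matrix and row-reduce:
  [ -2  0   6  |  -9 ]
  [ -2  3   8  |  -7 ]
  [  2  2  -4  |   9 ]
R1 ← -1/2·R1
  [  1  0  -3  |  9/2 ]
  [ -2  3   8  |   -7 ]
  [  2  2  -4  |    9 ]
R2 ← R2 + 2·R1
  [ 1  0  -3  |  9/2 ]
  [ 0  3   2  |    2 ]
  [ 2  2  -4  |    9 ]
R3 ← R3 − 2·R1
  [ 1  0  -3  |  9/2 ]
  [ 0  3   2  |    2 ]
  [ 0  2   2  |    0 ]
R2 ← 1/3·R2
  [ 1  0   -3  |  9/2 ]
  [ 0  1  2/3  |  2/3 ]
  [ 0  2    2  |    0 ]
R3 ← R3 − 2·R2
  [ 1  0   -3  |   9/2 ]
  [ 0  1  2/3  |   2/3 ]
  [ 0  0  2/3  |  -4/3 ]
R3 ← 3/2·R3
  [ 1  0   -3  |  9/2 ]
  [ 0  1  2/3  |  2/3 ]
  [ 0  0    1  |   -2 ]
R2 ← R2 − 2/3·R3
  [ 1  0  -3  |  9/2 ]
  [ 0  1   0  |    2 ]
  [ 0  0   1  |   -2 ]
R1 ← R1 + 3·R3
  [ 1  0  0  |  -3/2 ]
  [ 0  1  0  |     2 ]
  [ 0  0  1  |    -2 ]
Reading off the last column: u = -3/2, v = 2, w = -2.

(-3/2, 2, -2)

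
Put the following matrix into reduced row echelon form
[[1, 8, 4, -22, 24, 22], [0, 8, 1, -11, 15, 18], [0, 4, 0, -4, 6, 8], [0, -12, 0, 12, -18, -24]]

[[1, 0, 0, -2, 0, -2], [0, 1, 0, -1, 3/2, 2], [0, 0, 1, -3, 3, 2], [0, 0, 0, 0, 0, 0]]

r2 -> 1/8·r2
  [ 1    8    4    -22    24   22 ]
  [ 0    1  1/8  -11/8  15/8  9/4 ]
  [ 0    4    0     -4     6    8 ]
  [ 0  -12    0     12   -18  -24 ]
r3 -> r3 − 4·r2
  [ 1    8     4    -22    24   22 ]
  [ 0    1   1/8  -11/8  15/8  9/4 ]
  [ 0    0  -1/2    3/2  -3/2   -1 ]
  [ 0  -12     0     12   -18  -24 ]
r4 -> r4 + 12·r2
  [ 1  8     4    -22    24   22 ]
  [ 0  1   1/8  -11/8  15/8  9/4 ]
  [ 0  0  -1/2    3/2  -3/2   -1 ]
  [ 0  0   3/2   -9/2   9/2    3 ]
r3 -> -2·r3
  [ 1  8    4    -22    24   22 ]
  [ 0  1  1/8  -11/8  15/8  9/4 ]
  [ 0  0    1     -3     3    2 ]
  [ 0  0  3/2   -9/2   9/2    3 ]
r4 -> r4 − 3/2·r3
  [ 1  8    4    -22    24   22 ]
  [ 0  1  1/8  -11/8  15/8  9/4 ]
  [ 0  0    1     -3     3    2 ]
  [ 0  0    0      0     0    0 ]
r2 -> r2 − 1/8·r3
  [ 1  8  4  -22   24  22 ]
  [ 0  1  0   -1  3/2   2 ]
  [ 0  0  1   -3    3   2 ]
  [ 0  0  0    0    0   0 ]
r1 -> r1 − 4·r3
  [ 1  8  0  -10   12  14 ]
  [ 0  1  0   -1  3/2   2 ]
  [ 0  0  1   -3    3   2 ]
  [ 0  0  0    0    0   0 ]
r1 -> r1 − 8·r2
  [ 1  0  0  -2    0  -2 ]
  [ 0  1  0  -1  3/2   2 ]
  [ 0  0  1  -3    3   2 ]
  [ 0  0  0   0    0   0 ]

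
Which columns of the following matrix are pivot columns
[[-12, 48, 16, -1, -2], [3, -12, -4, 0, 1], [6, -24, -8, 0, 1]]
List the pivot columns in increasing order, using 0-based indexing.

0, 3, 4

Multiply r1 by -1/12.
  [ 1   -4  -4/3  1/12  1/6 ]
  [ 3  -12    -4     0    1 ]
  [ 6  -24    -8     0    1 ]
Subtract 3 times r1 from r2.
  [ 1   -4  -4/3  1/12  1/6 ]
  [ 0    0     0  -1/4  1/2 ]
  [ 6  -24    -8     0    1 ]
Subtract 6 times r1 from r3.
  [ 1  -4  -4/3  1/12  1/6 ]
  [ 0   0     0  -1/4  1/2 ]
  [ 0   0     0  -1/2    0 ]
Multiply r2 by -4.
  [ 1  -4  -4/3  1/12  1/6 ]
  [ 0   0     0     1   -2 ]
  [ 0   0     0  -1/2    0 ]
Add 1/2 times r2 to r3.
  [ 1  -4  -4/3  1/12  1/6 ]
  [ 0   0     0     1   -2 ]
  [ 0   0     0     0   -1 ]
Multiply r3 by -1.
  [ 1  -4  -4/3  1/12  1/6 ]
  [ 0   0     0     1   -2 ]
  [ 0   0     0     0    1 ]
Add 2 times r3 to r2.
  [ 1  -4  -4/3  1/12  1/6 ]
  [ 0   0     0     1    0 ]
  [ 0   0     0     0    1 ]
Subtract 1/6 times r3 from r1.
  [ 1  -4  -4/3  1/12  0 ]
  [ 0   0     0     1  0 ]
  [ 0   0     0     0  1 ]
Subtract 1/12 times r2 from r1.
  [ 1  -4  -4/3  0  0 ]
  [ 0   0     0  1  0 ]
  [ 0   0     0  0  1 ]
Pivot columns are the columns containing a leading 1.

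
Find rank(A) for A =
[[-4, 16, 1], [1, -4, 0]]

r1 -> -1/4·r1
  [ 1  -4  -1/4 ]
  [ 1  -4     0 ]
r2 -> r2 − r1
  [ 1  -4  -1/4 ]
  [ 0   0   1/4 ]
r2 -> 4·r2
  [ 1  -4  -1/4 ]
  [ 0   0     1 ]
r1 -> r1 + 1/4·r2
  [ 1  -4  0 ]
  [ 0   0  1 ]
The reduced form has 2 nonzero rows.

rank = 2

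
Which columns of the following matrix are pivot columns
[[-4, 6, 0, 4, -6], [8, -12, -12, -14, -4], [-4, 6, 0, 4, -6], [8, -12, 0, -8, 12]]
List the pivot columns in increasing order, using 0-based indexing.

0, 2

Multiply r1 by -1/4.
  [  1  -3/2    0   -1  3/2 ]
  [  8   -12  -12  -14   -4 ]
  [ -4     6    0    4   -6 ]
  [  8   -12    0   -8   12 ]
Subtract 8 times r1 from r2.
  [  1  -3/2    0  -1  3/2 ]
  [  0     0  -12  -6  -16 ]
  [ -4     6    0   4   -6 ]
  [  8   -12    0  -8   12 ]
Add 4 times r1 to r3.
  [ 1  -3/2    0  -1  3/2 ]
  [ 0     0  -12  -6  -16 ]
  [ 0     0    0   0    0 ]
  [ 8   -12    0  -8   12 ]
Subtract 8 times r1 from r4.
  [ 1  -3/2    0  -1  3/2 ]
  [ 0     0  -12  -6  -16 ]
  [ 0     0    0   0    0 ]
  [ 0     0    0   0    0 ]
Multiply r2 by -1/12.
  [ 1  -3/2  0   -1  3/2 ]
  [ 0     0  1  1/2  4/3 ]
  [ 0     0  0    0    0 ]
  [ 0     0  0    0    0 ]
Pivot columns are the columns containing a leading 1.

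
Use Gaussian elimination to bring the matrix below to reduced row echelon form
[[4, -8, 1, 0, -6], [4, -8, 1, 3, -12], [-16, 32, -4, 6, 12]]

Multiply R1 by 1/4.
  [   1  -2  1/4  0  -3/2 ]
  [   4  -8    1  3   -12 ]
  [ -16  32   -4  6    12 ]
Subtract 4 times R1 from R2.
  [   1  -2  1/4  0  -3/2 ]
  [   0   0    0  3    -6 ]
  [ -16  32   -4  6    12 ]
Add 16 times R1 to R3.
  [ 1  -2  1/4  0  -3/2 ]
  [ 0   0    0  3    -6 ]
  [ 0   0    0  6   -12 ]
Multiply R2 by 1/3.
  [ 1  -2  1/4  0  -3/2 ]
  [ 0   0    0  1    -2 ]
  [ 0   0    0  6   -12 ]
Subtract 6 times R2 from R3.
  [ 1  -2  1/4  0  -3/2 ]
  [ 0   0    0  1    -2 ]
  [ 0   0    0  0     0 ]

[[1, -2, 1/4, 0, -3/2], [0, 0, 0, 1, -2], [0, 0, 0, 0, 0]]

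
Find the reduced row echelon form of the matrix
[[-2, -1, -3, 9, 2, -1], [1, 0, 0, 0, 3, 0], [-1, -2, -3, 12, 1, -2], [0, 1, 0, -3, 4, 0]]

[[1, 0, 0, 0, 3, 0], [0, 1, 0, -3, 4, 0], [0, 0, 1, -2, -4, 0], [0, 0, 0, 0, 0, 1]]

R1 -> -1/2·R1
  [  1  1/2  3/2  -9/2  -1  1/2 ]
  [  1    0    0     0   3    0 ]
  [ -1   -2   -3    12   1   -2 ]
  [  0    1    0    -3   4    0 ]
R2 -> R2 − R1
  [  1   1/2   3/2  -9/2  -1   1/2 ]
  [  0  -1/2  -3/2   9/2   4  -1/2 ]
  [ -1    -2    -3    12   1    -2 ]
  [  0     1     0    -3   4     0 ]
R3 -> R3 + R1
  [ 1   1/2   3/2  -9/2  -1   1/2 ]
  [ 0  -1/2  -3/2   9/2   4  -1/2 ]
  [ 0  -3/2  -3/2  15/2   0  -3/2 ]
  [ 0     1     0    -3   4     0 ]
R2 -> -2·R2
  [ 1   1/2   3/2  -9/2  -1   1/2 ]
  [ 0     1     3    -9  -8     1 ]
  [ 0  -3/2  -3/2  15/2   0  -3/2 ]
  [ 0     1     0    -3   4     0 ]
R3 -> R3 + 3/2·R2
  [ 1  1/2  3/2  -9/2   -1  1/2 ]
  [ 0    1    3    -9   -8    1 ]
  [ 0    0    3    -6  -12    0 ]
  [ 0    1    0    -3    4    0 ]
R4 -> R4 − R2
  [ 1  1/2  3/2  -9/2   -1  1/2 ]
  [ 0    1    3    -9   -8    1 ]
  [ 0    0    3    -6  -12    0 ]
  [ 0    0   -3     6   12   -1 ]
R3 -> 1/3·R3
  [ 1  1/2  3/2  -9/2  -1  1/2 ]
  [ 0    1    3    -9  -8    1 ]
  [ 0    0    1    -2  -4    0 ]
  [ 0    0   -3     6  12   -1 ]
R4 -> R4 + 3·R3
  [ 1  1/2  3/2  -9/2  -1  1/2 ]
  [ 0    1    3    -9  -8    1 ]
  [ 0    0    1    -2  -4    0 ]
  [ 0    0    0     0   0   -1 ]
R4 -> -1·R4
  [ 1  1/2  3/2  -9/2  -1  1/2 ]
  [ 0    1    3    -9  -8    1 ]
  [ 0    0    1    -2  -4    0 ]
  [ 0    0    0     0   0    1 ]
R2 -> R2 − R4
  [ 1  1/2  3/2  -9/2  -1  1/2 ]
  [ 0    1    3    -9  -8    0 ]
  [ 0    0    1    -2  -4    0 ]
  [ 0    0    0     0   0    1 ]
R1 -> R1 − 1/2·R4
  [ 1  1/2  3/2  -9/2  -1  0 ]
  [ 0    1    3    -9  -8  0 ]
  [ 0    0    1    -2  -4  0 ]
  [ 0    0    0     0   0  1 ]
R2 -> R2 − 3·R3
  [ 1  1/2  3/2  -9/2  -1  0 ]
  [ 0    1    0    -3   4  0 ]
  [ 0    0    1    -2  -4  0 ]
  [ 0    0    0     0   0  1 ]
R1 -> R1 − 3/2·R3
  [ 1  1/2  0  -3/2   5  0 ]
  [ 0    1  0    -3   4  0 ]
  [ 0    0  1    -2  -4  0 ]
  [ 0    0  0     0   0  1 ]
R1 -> R1 − 1/2·R2
  [ 1  0  0   0   3  0 ]
  [ 0  1  0  -3   4  0 ]
  [ 0  0  1  -2  -4  0 ]
  [ 0  0  0   0   0  1 ]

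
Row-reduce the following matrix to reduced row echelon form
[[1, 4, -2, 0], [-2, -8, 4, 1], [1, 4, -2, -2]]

[[1, 4, -2, 0], [0, 0, 0, 1], [0, 0, 0, 0]]

r2 → r2 + 2·r1
  [ 1  4  -2   0 ]
  [ 0  0   0   1 ]
  [ 1  4  -2  -2 ]
r3 → r3 − r1
  [ 1  4  -2   0 ]
  [ 0  0   0   1 ]
  [ 0  0   0  -2 ]
r3 → r3 + 2·r2
  [ 1  4  -2  0 ]
  [ 0  0   0  1 ]
  [ 0  0   0  0 ]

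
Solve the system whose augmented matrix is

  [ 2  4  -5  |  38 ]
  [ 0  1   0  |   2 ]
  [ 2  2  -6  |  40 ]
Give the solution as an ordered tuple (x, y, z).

(0, 2, -6)

r1 := 1/2·r1
  [ 1  2  -5/2  |  19 ]
  [ 0  1     0  |   2 ]
  [ 2  2    -6  |  40 ]
r3 := r3 − 2·r1
  [ 1   2  -5/2  |  19 ]
  [ 0   1     0  |   2 ]
  [ 0  -2    -1  |   2 ]
r3 := r3 + 2·r2
  [ 1  2  -5/2  |  19 ]
  [ 0  1     0  |   2 ]
  [ 0  0    -1  |   6 ]
r3 := -1·r3
  [ 1  2  -5/2  |  19 ]
  [ 0  1     0  |   2 ]
  [ 0  0     1  |  -6 ]
r1 := r1 + 5/2·r3
  [ 1  2  0  |   4 ]
  [ 0  1  0  |   2 ]
  [ 0  0  1  |  -6 ]
r1 := r1 − 2·r2
  [ 1  0  0  |   0 ]
  [ 0  1  0  |   2 ]
  [ 0  0  1  |  -6 ]
Reading off the last column: x = 0, y = 2, z = -6.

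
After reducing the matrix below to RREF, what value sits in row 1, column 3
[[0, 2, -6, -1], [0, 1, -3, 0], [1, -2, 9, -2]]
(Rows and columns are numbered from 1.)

R1 ↔ R3
  [ 1  -2   9  -2 ]
  [ 0   1  -3   0 ]
  [ 0   2  -6  -1 ]
R3 := R3 − 2·R2
  [ 1  -2   9  -2 ]
  [ 0   1  -3   0 ]
  [ 0   0   0  -1 ]
R3 := -1·R3
  [ 1  -2   9  -2 ]
  [ 0   1  -3   0 ]
  [ 0   0   0   1 ]
R1 := R1 + 2·R3
  [ 1  -2   9  0 ]
  [ 0   1  -3  0 ]
  [ 0   0   0  1 ]
R1 := R1 + 2·R2
  [ 1  0   3  0 ]
  [ 0  1  -3  0 ]
  [ 0  0   0  1 ]

3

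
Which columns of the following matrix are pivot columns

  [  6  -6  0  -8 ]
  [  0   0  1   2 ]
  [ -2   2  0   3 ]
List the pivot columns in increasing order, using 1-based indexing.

1, 3, 4

Multiply ρ1 by 1/6.
  [  1  -1  0  -4/3 ]
  [  0   0  1     2 ]
  [ -2   2  0     3 ]
Add 2 times ρ1 to ρ3.
  [ 1  -1  0  -4/3 ]
  [ 0   0  1     2 ]
  [ 0   0  0   1/3 ]
Multiply ρ3 by 3.
  [ 1  -1  0  -4/3 ]
  [ 0   0  1     2 ]
  [ 0   0  0     1 ]
Subtract 2 times ρ3 from ρ2.
  [ 1  -1  0  -4/3 ]
  [ 0   0  1     0 ]
  [ 0   0  0     1 ]
Add 4/3 times ρ3 to ρ1.
  [ 1  -1  0  0 ]
  [ 0   0  1  0 ]
  [ 0   0  0  1 ]
Pivot columns are the columns containing a leading 1.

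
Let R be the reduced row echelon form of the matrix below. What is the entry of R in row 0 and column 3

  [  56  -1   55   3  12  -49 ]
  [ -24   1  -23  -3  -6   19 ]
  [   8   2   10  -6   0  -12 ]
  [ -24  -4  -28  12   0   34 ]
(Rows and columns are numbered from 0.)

R1 -> 1/56·R1
  [   1  -1/56  55/56  3/56  3/14  -7/8 ]
  [ -24      1    -23    -3    -6    19 ]
  [   8      2     10    -6     0   -12 ]
  [ -24     -4    -28    12     0    34 ]
R2 -> R2 + 24·R1
  [   1  -1/56  55/56   3/56  3/14  -7/8 ]
  [   0    4/7    4/7  -12/7  -6/7    -2 ]
  [   8      2     10     -6     0   -12 ]
  [ -24     -4    -28     12     0    34 ]
R3 -> R3 − 8·R1
  [   1  -1/56  55/56   3/56   3/14  -7/8 ]
  [   0    4/7    4/7  -12/7   -6/7    -2 ]
  [   0   15/7   15/7  -45/7  -12/7    -5 ]
  [ -24     -4    -28     12      0    34 ]
R4 -> R4 + 24·R1
  [ 1  -1/56  55/56   3/56   3/14  -7/8 ]
  [ 0    4/7    4/7  -12/7   -6/7    -2 ]
  [ 0   15/7   15/7  -45/7  -12/7    -5 ]
  [ 0  -31/7  -31/7   93/7   36/7    13 ]
R2 -> 7/4·R2
  [ 1  -1/56  55/56   3/56   3/14  -7/8 ]
  [ 0      1      1     -3   -3/2  -7/2 ]
  [ 0   15/7   15/7  -45/7  -12/7    -5 ]
  [ 0  -31/7  -31/7   93/7   36/7    13 ]
R3 -> R3 − 15/7·R2
  [ 1  -1/56  55/56  3/56  3/14  -7/8 ]
  [ 0      1      1    -3  -3/2  -7/2 ]
  [ 0      0      0     0   3/2   5/2 ]
  [ 0  -31/7  -31/7  93/7  36/7    13 ]
R4 -> R4 + 31/7·R2
  [ 1  -1/56  55/56  3/56  3/14  -7/8 ]
  [ 0      1      1    -3  -3/2  -7/2 ]
  [ 0      0      0     0   3/2   5/2 ]
  [ 0      0      0     0  -3/2  -5/2 ]
R3 -> 2/3·R3
  [ 1  -1/56  55/56  3/56  3/14  -7/8 ]
  [ 0      1      1    -3  -3/2  -7/2 ]
  [ 0      0      0     0     1   5/3 ]
  [ 0      0      0     0  -3/2  -5/2 ]
R4 -> R4 + 3/2·R3
  [ 1  -1/56  55/56  3/56  3/14  -7/8 ]
  [ 0      1      1    -3  -3/2  -7/2 ]
  [ 0      0      0     0     1   5/3 ]
  [ 0      0      0     0     0     0 ]
R2 -> R2 + 3/2·R3
  [ 1  -1/56  55/56  3/56  3/14  -7/8 ]
  [ 0      1      1    -3     0    -1 ]
  [ 0      0      0     0     1   5/3 ]
  [ 0      0      0     0     0     0 ]
R1 -> R1 − 3/14·R3
  [ 1  -1/56  55/56  3/56  0  -69/56 ]
  [ 0      1      1    -3  0      -1 ]
  [ 0      0      0     0  1     5/3 ]
  [ 0      0      0     0  0       0 ]
R1 -> R1 + 1/56·R2
  [ 1  0  1   0  0  -5/4 ]
  [ 0  1  1  -3  0    -1 ]
  [ 0  0  0   0  1   5/3 ]
  [ 0  0  0   0  0     0 ]

0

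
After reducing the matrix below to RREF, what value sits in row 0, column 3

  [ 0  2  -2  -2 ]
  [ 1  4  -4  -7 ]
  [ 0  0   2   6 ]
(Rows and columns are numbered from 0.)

R1 <=> R2
  [ 1  4  -4  -7 ]
  [ 0  2  -2  -2 ]
  [ 0  0   2   6 ]
R2 -> 1/2·R2
  [ 1  4  -4  -7 ]
  [ 0  1  -1  -1 ]
  [ 0  0   2   6 ]
R3 -> 1/2·R3
  [ 1  4  -4  -7 ]
  [ 0  1  -1  -1 ]
  [ 0  0   1   3 ]
R2 -> R2 + R3
  [ 1  4  -4  -7 ]
  [ 0  1   0   2 ]
  [ 0  0   1   3 ]
R1 -> R1 + 4·R3
  [ 1  4  0  5 ]
  [ 0  1  0  2 ]
  [ 0  0  1  3 ]
R1 -> R1 − 4·R2
  [ 1  0  0  -3 ]
  [ 0  1  0   2 ]
  [ 0  0  1   3 ]

-3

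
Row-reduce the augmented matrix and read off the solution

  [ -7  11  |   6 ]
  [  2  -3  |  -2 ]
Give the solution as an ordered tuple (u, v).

ρ1 := -1/7·ρ1
  [ 1  -11/7  |  -6/7 ]
  [ 2     -3  |    -2 ]
ρ2 := ρ2 − 2·ρ1
  [ 1  -11/7  |  -6/7 ]
  [ 0    1/7  |  -2/7 ]
ρ2 := 7·ρ2
  [ 1  -11/7  |  -6/7 ]
  [ 0      1  |    -2 ]
ρ1 := ρ1 + 11/7·ρ2
  [ 1  0  |  -4 ]
  [ 0  1  |  -2 ]
Reading off the last column: u = -4, v = -2.

(-4, -2)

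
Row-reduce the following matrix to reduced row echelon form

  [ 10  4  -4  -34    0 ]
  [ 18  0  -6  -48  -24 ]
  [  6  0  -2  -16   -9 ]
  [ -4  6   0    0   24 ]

R1 -> 1/10·R1
R2 -> R2 − 18·R1
R3 -> R3 − 6·R1
R4 -> R4 + 4·R1
R2 -> -5/36·R2
R3 -> R3 + 12/5·R2
R4 -> R4 − 38/5·R2
R3 <=> R4
R3 -> -3·R3
R4 -> -1·R4
R3 -> R3 − 4·R4
R2 -> R2 − 10/3·R4
R2 -> R2 + 1/6·R3
R1 -> R1 + 2/5·R3
R1 -> R1 − 2/5·R2

[[1, 0, 0, -3, 0], [0, 1, 0, -2, 0], [0, 0, 1, -1, 0], [0, 0, 0, 0, 1]]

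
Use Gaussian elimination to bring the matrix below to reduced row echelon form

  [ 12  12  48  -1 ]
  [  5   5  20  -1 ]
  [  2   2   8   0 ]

[[1, 1, 4, 0], [0, 0, 0, 1], [0, 0, 0, 0]]

ρ1 ← 1/12·ρ1
  [ 1  1   4  -1/12 ]
  [ 5  5  20     -1 ]
  [ 2  2   8      0 ]
ρ2 ← ρ2 − 5·ρ1
  [ 1  1  4  -1/12 ]
  [ 0  0  0  -7/12 ]
  [ 2  2  8      0 ]
ρ3 ← ρ3 − 2·ρ1
  [ 1  1  4  -1/12 ]
  [ 0  0  0  -7/12 ]
  [ 0  0  0    1/6 ]
ρ2 ← -12/7·ρ2
  [ 1  1  4  -1/12 ]
  [ 0  0  0      1 ]
  [ 0  0  0    1/6 ]
ρ3 ← ρ3 − 1/6·ρ2
  [ 1  1  4  -1/12 ]
  [ 0  0  0      1 ]
  [ 0  0  0      0 ]
ρ1 ← ρ1 + 1/12·ρ2
  [ 1  1  4  0 ]
  [ 0  0  0  1 ]
  [ 0  0  0  0 ]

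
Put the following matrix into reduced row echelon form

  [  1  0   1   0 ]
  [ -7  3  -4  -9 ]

R2 := R2 + 7·R1
  [ 1  0  1   0 ]
  [ 0  3  3  -9 ]
R2 := 1/3·R2
  [ 1  0  1   0 ]
  [ 0  1  1  -3 ]

[[1, 0, 1, 0], [0, 1, 1, -3]]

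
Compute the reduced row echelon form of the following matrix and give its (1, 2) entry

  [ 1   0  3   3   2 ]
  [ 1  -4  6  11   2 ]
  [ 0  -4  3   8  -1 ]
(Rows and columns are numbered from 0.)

-3/4

R2 ← R2 − R1
  [ 1   0  3  3   2 ]
  [ 0  -4  3  8   0 ]
  [ 0  -4  3  8  -1 ]
R2 ← -1/4·R2
  [ 1   0     3   3   2 ]
  [ 0   1  -3/4  -2   0 ]
  [ 0  -4     3   8  -1 ]
R3 ← R3 + 4·R2
  [ 1  0     3   3   2 ]
  [ 0  1  -3/4  -2   0 ]
  [ 0  0     0   0  -1 ]
R3 ← -1·R3
  [ 1  0     3   3  2 ]
  [ 0  1  -3/4  -2  0 ]
  [ 0  0     0   0  1 ]
R1 ← R1 − 2·R3
  [ 1  0     3   3  0 ]
  [ 0  1  -3/4  -2  0 ]
  [ 0  0     0   0  1 ]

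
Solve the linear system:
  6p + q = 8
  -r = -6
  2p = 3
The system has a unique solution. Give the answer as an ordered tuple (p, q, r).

(3/2, -1, 6)

Form the augmented matrix and row-reduce:
  [ 6  1   0  |   8 ]
  [ 0  0  -1  |  -6 ]
  [ 2  0   0  |   3 ]
R1 → 1/6·R1
  [ 1  1/6   0  |  4/3 ]
  [ 0    0  -1  |   -6 ]
  [ 2    0   0  |    3 ]
R3 → R3 − 2·R1
  [ 1   1/6   0  |  4/3 ]
  [ 0     0  -1  |   -6 ]
  [ 0  -1/3   0  |  1/3 ]
R2 <-> R3
  [ 1   1/6   0  |  4/3 ]
  [ 0  -1/3   0  |  1/3 ]
  [ 0     0  -1  |   -6 ]
R2 → -3·R2
  [ 1  1/6   0  |  4/3 ]
  [ 0    1   0  |   -1 ]
  [ 0    0  -1  |   -6 ]
R3 → -1·R3
  [ 1  1/6  0  |  4/3 ]
  [ 0    1  0  |   -1 ]
  [ 0    0  1  |    6 ]
R1 → R1 − 1/6·R2
  [ 1  0  0  |  3/2 ]
  [ 0  1  0  |   -1 ]
  [ 0  0  1  |    6 ]
Reading off the last column: p = 3/2, q = -1, r = 6.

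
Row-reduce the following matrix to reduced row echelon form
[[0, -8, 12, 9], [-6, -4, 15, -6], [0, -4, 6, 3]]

[[1, 0, -3/2, 0], [0, 1, -3/2, 0], [0, 0, 0, 1]]

Swap R1 and R2.
  [ -6  -4  15  -6 ]
  [  0  -8  12   9 ]
  [  0  -4   6   3 ]
Multiply R1 by -1/6.
  [ 1  2/3  -5/2  1 ]
  [ 0   -8    12  9 ]
  [ 0   -4     6  3 ]
Multiply R2 by -1/8.
  [ 1  2/3  -5/2     1 ]
  [ 0    1  -3/2  -9/8 ]
  [ 0   -4     6     3 ]
Add 4 times R2 to R3.
  [ 1  2/3  -5/2     1 ]
  [ 0    1  -3/2  -9/8 ]
  [ 0    0     0  -3/2 ]
Multiply R3 by -2/3.
  [ 1  2/3  -5/2     1 ]
  [ 0    1  -3/2  -9/8 ]
  [ 0    0     0     1 ]
Add 9/8 times R3 to R2.
  [ 1  2/3  -5/2  1 ]
  [ 0    1  -3/2  0 ]
  [ 0    0     0  1 ]
Subtract R3 from R1.
  [ 1  2/3  -5/2  0 ]
  [ 0    1  -3/2  0 ]
  [ 0    0     0  1 ]
Subtract 2/3 times R2 from R1.
  [ 1  0  -3/2  0 ]
  [ 0  1  -3/2  0 ]
  [ 0  0     0  1 ]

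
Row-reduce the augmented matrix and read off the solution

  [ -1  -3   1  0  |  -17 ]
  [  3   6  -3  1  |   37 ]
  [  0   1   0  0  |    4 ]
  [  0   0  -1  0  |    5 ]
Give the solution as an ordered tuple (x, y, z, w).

(0, 4, -5, -2)

Multiply R1 by -1.
  [ 1  3  -1  0  |  17 ]
  [ 3  6  -3  1  |  37 ]
  [ 0  1   0  0  |   4 ]
  [ 0  0  -1  0  |   5 ]
Subtract 3 times R1 from R2.
  [ 1   3  -1  0  |   17 ]
  [ 0  -3   0  1  |  -14 ]
  [ 0   1   0  0  |    4 ]
  [ 0   0  -1  0  |    5 ]
Multiply R2 by -1/3.
  [ 1  3  -1     0  |    17 ]
  [ 0  1   0  -1/3  |  14/3 ]
  [ 0  1   0     0  |     4 ]
  [ 0  0  -1     0  |     5 ]
Subtract R2 from R3.
  [ 1  3  -1     0  |    17 ]
  [ 0  1   0  -1/3  |  14/3 ]
  [ 0  0   0   1/3  |  -2/3 ]
  [ 0  0  -1     0  |     5 ]
Swap R3 and R4.
  [ 1  3  -1     0  |    17 ]
  [ 0  1   0  -1/3  |  14/3 ]
  [ 0  0  -1     0  |     5 ]
  [ 0  0   0   1/3  |  -2/3 ]
Multiply R3 by -1.
  [ 1  3  -1     0  |    17 ]
  [ 0  1   0  -1/3  |  14/3 ]
  [ 0  0   1     0  |    -5 ]
  [ 0  0   0   1/3  |  -2/3 ]
Multiply R4 by 3.
  [ 1  3  -1     0  |    17 ]
  [ 0  1   0  -1/3  |  14/3 ]
  [ 0  0   1     0  |    -5 ]
  [ 0  0   0     1  |    -2 ]
Add 1/3 times R4 to R2.
  [ 1  3  -1  0  |  17 ]
  [ 0  1   0  0  |   4 ]
  [ 0  0   1  0  |  -5 ]
  [ 0  0   0  1  |  -2 ]
Add R3 to R1.
  [ 1  3  0  0  |  12 ]
  [ 0  1  0  0  |   4 ]
  [ 0  0  1  0  |  -5 ]
  [ 0  0  0  1  |  -2 ]
Subtract 3 times R2 from R1.
  [ 1  0  0  0  |   0 ]
  [ 0  1  0  0  |   4 ]
  [ 0  0  1  0  |  -5 ]
  [ 0  0  0  1  |  -2 ]
Reading off the last column: x = 0, y = 4, z = -5, w = -2.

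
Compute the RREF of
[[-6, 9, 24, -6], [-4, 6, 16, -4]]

[[1, -3/2, -4, 1], [0, 0, 0, 0]]

ρ1 → -1/6·ρ1
  [  1  -3/2  -4   1 ]
  [ -4     6  16  -4 ]
ρ2 → ρ2 + 4·ρ1
  [ 1  -3/2  -4  1 ]
  [ 0     0   0  0 ]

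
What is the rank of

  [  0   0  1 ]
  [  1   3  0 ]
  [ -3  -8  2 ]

rank = 3

Swap R1 and R2.
  [  1   3  0 ]
  [  0   0  1 ]
  [ -3  -8  2 ]
Add 3 times R1 to R3.
  [ 1  3  0 ]
  [ 0  0  1 ]
  [ 0  1  2 ]
Swap R2 and R3.
  [ 1  3  0 ]
  [ 0  1  2 ]
  [ 0  0  1 ]
Subtract 2 times R3 from R2.
  [ 1  3  0 ]
  [ 0  1  0 ]
  [ 0  0  1 ]
Subtract 3 times R2 from R1.
  [ 1  0  0 ]
  [ 0  1  0 ]
  [ 0  0  1 ]
The reduced form has 3 nonzero rows.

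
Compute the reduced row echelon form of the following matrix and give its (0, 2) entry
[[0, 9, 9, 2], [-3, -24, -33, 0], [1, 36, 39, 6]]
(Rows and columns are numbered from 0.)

3

R1 <-> R2
  [ -3  -24  -33  0 ]
  [  0    9    9  2 ]
  [  1   36   39  6 ]
R1 ← -1/3·R1
  [ 1   8  11  0 ]
  [ 0   9   9  2 ]
  [ 1  36  39  6 ]
R3 ← R3 − R1
  [ 1   8  11  0 ]
  [ 0   9   9  2 ]
  [ 0  28  28  6 ]
R2 ← 1/9·R2
  [ 1   8  11    0 ]
  [ 0   1   1  2/9 ]
  [ 0  28  28    6 ]
R3 ← R3 − 28·R2
  [ 1  8  11     0 ]
  [ 0  1   1   2/9 ]
  [ 0  0   0  -2/9 ]
R3 ← -9/2·R3
  [ 1  8  11    0 ]
  [ 0  1   1  2/9 ]
  [ 0  0   0    1 ]
R2 ← R2 − 2/9·R3
  [ 1  8  11  0 ]
  [ 0  1   1  0 ]
  [ 0  0   0  1 ]
R1 ← R1 − 8·R2
  [ 1  0  3  0 ]
  [ 0  1  1  0 ]
  [ 0  0  0  1 ]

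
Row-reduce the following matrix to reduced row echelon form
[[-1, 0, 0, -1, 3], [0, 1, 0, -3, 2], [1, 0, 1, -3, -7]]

[[1, 0, 0, 1, -3], [0, 1, 0, -3, 2], [0, 0, 1, -4, -4]]

R1 -> -1·R1
  [ 1  0  0   1  -3 ]
  [ 0  1  0  -3   2 ]
  [ 1  0  1  -3  -7 ]
R3 -> R3 − R1
  [ 1  0  0   1  -3 ]
  [ 0  1  0  -3   2 ]
  [ 0  0  1  -4  -4 ]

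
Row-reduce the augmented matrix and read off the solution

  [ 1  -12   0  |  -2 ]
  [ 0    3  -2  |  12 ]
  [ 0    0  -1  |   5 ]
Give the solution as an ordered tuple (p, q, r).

R2 ← 1/3·R2
  [ 1  -12     0  |  -2 ]
  [ 0    1  -2/3  |   4 ]
  [ 0    0    -1  |   5 ]
R3 ← -1·R3
  [ 1  -12     0  |  -2 ]
  [ 0    1  -2/3  |   4 ]
  [ 0    0     1  |  -5 ]
R2 ← R2 + 2/3·R3
  [ 1  -12  0  |   -2 ]
  [ 0    1  0  |  2/3 ]
  [ 0    0  1  |   -5 ]
R1 ← R1 + 12·R2
  [ 1  0  0  |    6 ]
  [ 0  1  0  |  2/3 ]
  [ 0  0  1  |   -5 ]
Reading off the last column: p = 6, q = 2/3, r = -5.

(6, 2/3, -5)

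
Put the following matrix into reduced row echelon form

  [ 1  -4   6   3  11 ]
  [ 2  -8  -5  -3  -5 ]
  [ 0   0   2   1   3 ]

[[1, -4, 0, 0, 2], [0, 0, 1, 0, 0], [0, 0, 0, 1, 3]]

ρ2 → ρ2 − 2·ρ1
  [ 1  -4    6   3   11 ]
  [ 0   0  -17  -9  -27 ]
  [ 0   0    2   1    3 ]
ρ2 → -1/17·ρ2
  [ 1  -4  6     3     11 ]
  [ 0   0  1  9/17  27/17 ]
  [ 0   0  2     1      3 ]
ρ3 → ρ3 − 2·ρ2
  [ 1  -4  6      3     11 ]
  [ 0   0  1   9/17  27/17 ]
  [ 0   0  0  -1/17  -3/17 ]
ρ3 → -17·ρ3
  [ 1  -4  6     3     11 ]
  [ 0   0  1  9/17  27/17 ]
  [ 0   0  0     1      3 ]
ρ2 → ρ2 − 9/17·ρ3
  [ 1  -4  6  3  11 ]
  [ 0   0  1  0   0 ]
  [ 0   0  0  1   3 ]
ρ1 → ρ1 − 3·ρ3
  [ 1  -4  6  0  2 ]
  [ 0   0  1  0  0 ]
  [ 0   0  0  1  3 ]
ρ1 → ρ1 − 6·ρ2
  [ 1  -4  0  0  2 ]
  [ 0   0  1  0  0 ]
  [ 0   0  0  1  3 ]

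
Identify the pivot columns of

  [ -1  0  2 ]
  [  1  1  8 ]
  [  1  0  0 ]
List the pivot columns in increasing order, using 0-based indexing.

0, 1, 2

R1 ← -1·R1
R2 ← R2 − R1
R3 ← R3 − R1
R3 ← 1/2·R3
R2 ← R2 − 10·R3
R1 ← R1 + 2·R3
Pivot columns are the columns containing a leading 1.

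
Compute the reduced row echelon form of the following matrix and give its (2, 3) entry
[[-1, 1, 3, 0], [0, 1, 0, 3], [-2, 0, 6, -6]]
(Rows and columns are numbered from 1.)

R1 -> -1·R1
R3 -> R3 + 2·R1
R3 -> R3 + 2·R2
R1 -> R1 + R2

0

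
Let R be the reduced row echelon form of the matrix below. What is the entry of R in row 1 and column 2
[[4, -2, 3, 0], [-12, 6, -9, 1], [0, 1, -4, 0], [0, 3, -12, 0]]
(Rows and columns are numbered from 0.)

-4

Multiply ρ1 by 1/4.
  [   1  -1/2  3/4  0 ]
  [ -12     6   -9  1 ]
  [   0     1   -4  0 ]
  [   0     3  -12  0 ]
Add 12 times ρ1 to ρ2.
  [ 1  -1/2  3/4  0 ]
  [ 0     0    0  1 ]
  [ 0     1   -4  0 ]
  [ 0     3  -12  0 ]
Swap ρ2 and ρ3.
  [ 1  -1/2  3/4  0 ]
  [ 0     1   -4  0 ]
  [ 0     0    0  1 ]
  [ 0     3  -12  0 ]
Subtract 3 times ρ2 from ρ4.
  [ 1  -1/2  3/4  0 ]
  [ 0     1   -4  0 ]
  [ 0     0    0  1 ]
  [ 0     0    0  0 ]
Add 1/2 times ρ2 to ρ1.
  [ 1  0  -5/4  0 ]
  [ 0  1    -4  0 ]
  [ 0  0     0  1 ]
  [ 0  0     0  0 ]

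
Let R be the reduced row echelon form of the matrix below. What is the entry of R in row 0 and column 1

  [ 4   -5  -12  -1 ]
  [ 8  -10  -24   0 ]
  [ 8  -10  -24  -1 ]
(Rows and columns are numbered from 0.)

-5/4

Multiply R1 by 1/4.
  [ 1  -5/4   -3  -1/4 ]
  [ 8   -10  -24     0 ]
  [ 8   -10  -24    -1 ]
Subtract 8 times R1 from R2.
  [ 1  -5/4   -3  -1/4 ]
  [ 0     0    0     2 ]
  [ 8   -10  -24    -1 ]
Subtract 8 times R1 from R3.
  [ 1  -5/4  -3  -1/4 ]
  [ 0     0   0     2 ]
  [ 0     0   0     1 ]
Multiply R2 by 1/2.
  [ 1  -5/4  -3  -1/4 ]
  [ 0     0   0     1 ]
  [ 0     0   0     1 ]
Subtract R2 from R3.
  [ 1  -5/4  -3  -1/4 ]
  [ 0     0   0     1 ]
  [ 0     0   0     0 ]
Add 1/4 times R2 to R1.
  [ 1  -5/4  -3  0 ]
  [ 0     0   0  1 ]
  [ 0     0   0  0 ]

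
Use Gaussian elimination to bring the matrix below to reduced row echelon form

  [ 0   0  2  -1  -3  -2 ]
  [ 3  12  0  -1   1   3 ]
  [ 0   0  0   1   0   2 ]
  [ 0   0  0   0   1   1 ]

r1 ↔ r2
r1 ← 1/3·r1
r2 ← 1/2·r2
r2 ← r2 + 3/2·r4
r1 ← r1 − 1/3·r4
r2 ← r2 + 1/2·r3
r1 ← r1 + 1/3·r3

[[1, 4, 0, 0, 0, 4/3], [0, 0, 1, 0, 0, 3/2], [0, 0, 0, 1, 0, 2], [0, 0, 0, 0, 1, 1]]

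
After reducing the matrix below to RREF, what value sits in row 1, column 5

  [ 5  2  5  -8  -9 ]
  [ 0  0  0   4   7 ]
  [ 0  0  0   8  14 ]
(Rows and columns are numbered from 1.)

1

R1 -> 1/5·R1
R2 -> 1/4·R2
R3 -> R3 − 8·R2
R1 -> R1 + 8/5·R2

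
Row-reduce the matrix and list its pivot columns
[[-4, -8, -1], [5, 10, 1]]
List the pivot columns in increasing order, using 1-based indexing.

ρ1 -> -1/4·ρ1
  [ 1   2  1/4 ]
  [ 5  10    1 ]
ρ2 -> ρ2 − 5·ρ1
  [ 1  2   1/4 ]
  [ 0  0  -1/4 ]
ρ2 -> -4·ρ2
  [ 1  2  1/4 ]
  [ 0  0    1 ]
ρ1 -> ρ1 − 1/4·ρ2
  [ 1  2  0 ]
  [ 0  0  1 ]
Pivot columns are the columns containing a leading 1.

1, 3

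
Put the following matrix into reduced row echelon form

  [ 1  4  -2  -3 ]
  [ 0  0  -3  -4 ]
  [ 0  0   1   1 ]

[[1, 4, 0, 0], [0, 0, 1, 0], [0, 0, 0, 1]]

r2 ← -1/3·r2
  [ 1  4  -2   -3 ]
  [ 0  0   1  4/3 ]
  [ 0  0   1    1 ]
r3 ← r3 − r2
  [ 1  4  -2    -3 ]
  [ 0  0   1   4/3 ]
  [ 0  0   0  -1/3 ]
r3 ← -3·r3
  [ 1  4  -2   -3 ]
  [ 0  0   1  4/3 ]
  [ 0  0   0    1 ]
r2 ← r2 − 4/3·r3
  [ 1  4  -2  -3 ]
  [ 0  0   1   0 ]
  [ 0  0   0   1 ]
r1 ← r1 + 3·r3
  [ 1  4  -2  0 ]
  [ 0  0   1  0 ]
  [ 0  0   0  1 ]
r1 ← r1 + 2·r2
  [ 1  4  0  0 ]
  [ 0  0  1  0 ]
  [ 0  0  0  1 ]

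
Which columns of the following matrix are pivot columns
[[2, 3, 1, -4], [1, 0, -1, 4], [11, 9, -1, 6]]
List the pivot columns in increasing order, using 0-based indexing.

0, 1, 2

R1 -> 1/2·R1
  [  1  3/2  1/2  -2 ]
  [  1    0   -1   4 ]
  [ 11    9   -1   6 ]
R2 -> R2 − R1
  [  1   3/2   1/2  -2 ]
  [  0  -3/2  -3/2   6 ]
  [ 11     9    -1   6 ]
R3 -> R3 − 11·R1
  [ 1    3/2    1/2  -2 ]
  [ 0   -3/2   -3/2   6 ]
  [ 0  -15/2  -13/2  28 ]
R2 -> -2/3·R2
  [ 1    3/2    1/2  -2 ]
  [ 0      1      1  -4 ]
  [ 0  -15/2  -13/2  28 ]
R3 -> R3 + 15/2·R2
  [ 1  3/2  1/2  -2 ]
  [ 0    1    1  -4 ]
  [ 0    0    1  -2 ]
R2 -> R2 − R3
  [ 1  3/2  1/2  -2 ]
  [ 0    1    0  -2 ]
  [ 0    0    1  -2 ]
R1 -> R1 − 1/2·R3
  [ 1  3/2  0  -1 ]
  [ 0    1  0  -2 ]
  [ 0    0  1  -2 ]
R1 -> R1 − 3/2·R2
  [ 1  0  0   2 ]
  [ 0  1  0  -2 ]
  [ 0  0  1  -2 ]
Pivot columns are the columns containing a leading 1.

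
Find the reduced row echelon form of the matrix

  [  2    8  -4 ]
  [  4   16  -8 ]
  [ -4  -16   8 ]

R1 := 1/2·R1
R2 := R2 − 4·R1
R3 := R3 + 4·R1

[[1, 4, -2], [0, 0, 0], [0, 0, 0]]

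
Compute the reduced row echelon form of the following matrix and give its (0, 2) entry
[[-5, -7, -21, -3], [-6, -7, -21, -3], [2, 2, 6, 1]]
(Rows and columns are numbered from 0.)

0

ρ1 → -1/5·ρ1
  [  1  7/5  21/5  3/5 ]
  [ -6   -7   -21   -3 ]
  [  2    2     6    1 ]
ρ2 → ρ2 + 6·ρ1
  [ 1  7/5  21/5  3/5 ]
  [ 0  7/5  21/5  3/5 ]
  [ 2    2     6    1 ]
ρ3 → ρ3 − 2·ρ1
  [ 1   7/5   21/5   3/5 ]
  [ 0   7/5   21/5   3/5 ]
  [ 0  -4/5  -12/5  -1/5 ]
ρ2 → 5/7·ρ2
  [ 1   7/5   21/5   3/5 ]
  [ 0     1      3   3/7 ]
  [ 0  -4/5  -12/5  -1/5 ]
ρ3 → ρ3 + 4/5·ρ2
  [ 1  7/5  21/5  3/5 ]
  [ 0    1     3  3/7 ]
  [ 0    0     0  1/7 ]
ρ3 → 7·ρ3
  [ 1  7/5  21/5  3/5 ]
  [ 0    1     3  3/7 ]
  [ 0    0     0    1 ]
ρ2 → ρ2 − 3/7·ρ3
  [ 1  7/5  21/5  3/5 ]
  [ 0    1     3    0 ]
  [ 0    0     0    1 ]
ρ1 → ρ1 − 3/5·ρ3
  [ 1  7/5  21/5  0 ]
  [ 0    1     3  0 ]
  [ 0    0     0  1 ]
ρ1 → ρ1 − 7/5·ρ2
  [ 1  0  0  0 ]
  [ 0  1  3  0 ]
  [ 0  0  0  1 ]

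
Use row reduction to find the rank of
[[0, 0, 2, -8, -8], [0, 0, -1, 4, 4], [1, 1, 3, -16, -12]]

rank = 2

r1 <=> r3
  [ 1  1   3  -16  -12 ]
  [ 0  0  -1    4    4 ]
  [ 0  0   2   -8   -8 ]
r2 -> -1·r2
  [ 1  1  3  -16  -12 ]
  [ 0  0  1   -4   -4 ]
  [ 0  0  2   -8   -8 ]
r3 -> r3 − 2·r2
  [ 1  1  3  -16  -12 ]
  [ 0  0  1   -4   -4 ]
  [ 0  0  0    0    0 ]
r1 -> r1 − 3·r2
  [ 1  1  0  -4   0 ]
  [ 0  0  1  -4  -4 ]
  [ 0  0  0   0   0 ]
The reduced form has 2 nonzero rows.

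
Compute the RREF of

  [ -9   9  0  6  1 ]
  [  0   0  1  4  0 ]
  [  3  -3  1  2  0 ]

[[1, -1, 0, -2/3, 0], [0, 0, 1, 4, 0], [0, 0, 0, 0, 1]]

R1 := -1/9·R1
  [ 1  -1  0  -2/3  -1/9 ]
  [ 0   0  1     4     0 ]
  [ 3  -3  1     2     0 ]
R3 := R3 − 3·R1
  [ 1  -1  0  -2/3  -1/9 ]
  [ 0   0  1     4     0 ]
  [ 0   0  1     4   1/3 ]
R3 := R3 − R2
  [ 1  -1  0  -2/3  -1/9 ]
  [ 0   0  1     4     0 ]
  [ 0   0  0     0   1/3 ]
R3 := 3·R3
  [ 1  -1  0  -2/3  -1/9 ]
  [ 0   0  1     4     0 ]
  [ 0   0  0     0     1 ]
R1 := R1 + 1/9·R3
  [ 1  -1  0  -2/3  0 ]
  [ 0   0  1     4  0 ]
  [ 0   0  0     0  1 ]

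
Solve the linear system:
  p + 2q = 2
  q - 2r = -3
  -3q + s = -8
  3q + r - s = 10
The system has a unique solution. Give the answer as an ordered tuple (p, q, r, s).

(0, 1, 2, -5)

Form the augmented matrix and row-reduce:
  [ 1   2   0   0  |   2 ]
  [ 0   1  -2   0  |  -3 ]
  [ 0  -3   0   1  |  -8 ]
  [ 0   3   1  -1  |  10 ]
r3 := r3 + 3·r2
r4 := r4 − 3·r2
r3 := -1/6·r3
r4 := r4 − 7·r3
r4 := 6·r4
r3 := r3 + 1/6·r4
r2 := r2 + 2·r3
r1 := r1 − 2·r2
Reading off the last column: p = 0, q = 1, r = 2, s = -5.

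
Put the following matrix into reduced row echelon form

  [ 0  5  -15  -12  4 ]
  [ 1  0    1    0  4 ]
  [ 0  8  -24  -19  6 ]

r1 ↔ r2
  [ 1  0    1    0  4 ]
  [ 0  5  -15  -12  4 ]
  [ 0  8  -24  -19  6 ]
r2 := 1/5·r2
  [ 1  0    1      0    4 ]
  [ 0  1   -3  -12/5  4/5 ]
  [ 0  8  -24    -19    6 ]
r3 := r3 − 8·r2
  [ 1  0   1      0     4 ]
  [ 0  1  -3  -12/5   4/5 ]
  [ 0  0   0    1/5  -2/5 ]
r3 := 5·r3
  [ 1  0   1      0    4 ]
  [ 0  1  -3  -12/5  4/5 ]
  [ 0  0   0      1   -2 ]
r2 := r2 + 12/5·r3
  [ 1  0   1  0   4 ]
  [ 0  1  -3  0  -4 ]
  [ 0  0   0  1  -2 ]

[[1, 0, 1, 0, 4], [0, 1, -3, 0, -4], [0, 0, 0, 1, -2]]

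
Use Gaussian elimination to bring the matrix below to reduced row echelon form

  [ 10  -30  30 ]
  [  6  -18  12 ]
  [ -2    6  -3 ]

R1 ← 1/10·R1
  [  1   -3   3 ]
  [  6  -18  12 ]
  [ -2    6  -3 ]
R2 ← R2 − 6·R1
  [  1  -3   3 ]
  [  0   0  -6 ]
  [ -2   6  -3 ]
R3 ← R3 + 2·R1
  [ 1  -3   3 ]
  [ 0   0  -6 ]
  [ 0   0   3 ]
R2 ← -1/6·R2
  [ 1  -3  3 ]
  [ 0   0  1 ]
  [ 0   0  3 ]
R3 ← R3 − 3·R2
  [ 1  -3  3 ]
  [ 0   0  1 ]
  [ 0   0  0 ]
R1 ← R1 − 3·R2
  [ 1  -3  0 ]
  [ 0   0  1 ]
  [ 0   0  0 ]

[[1, -3, 0], [0, 0, 1], [0, 0, 0]]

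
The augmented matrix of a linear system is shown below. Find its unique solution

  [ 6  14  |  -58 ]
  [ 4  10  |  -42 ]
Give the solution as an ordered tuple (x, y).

(2, -5)

R1 → 1/6·R1
  [ 1  7/3  |  -29/3 ]
  [ 4   10  |    -42 ]
R2 → R2 − 4·R1
  [ 1  7/3  |  -29/3 ]
  [ 0  2/3  |  -10/3 ]
R2 → 3/2·R2
  [ 1  7/3  |  -29/3 ]
  [ 0    1  |     -5 ]
R1 → R1 − 7/3·R2
  [ 1  0  |   2 ]
  [ 0  1  |  -5 ]
Reading off the last column: x = 2, y = -5.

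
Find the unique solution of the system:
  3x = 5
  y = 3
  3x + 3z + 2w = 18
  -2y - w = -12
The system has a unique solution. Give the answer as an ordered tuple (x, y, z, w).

(5/3, 3, 1/3, 6)

Form the augmented matrix and row-reduce:
  [ 3   0  0   0  |    5 ]
  [ 0   1  0   0  |    3 ]
  [ 3   0  3   2  |   18 ]
  [ 0  -2  0  -1  |  -12 ]
R1 := 1/3·R1
  [ 1   0  0   0  |  5/3 ]
  [ 0   1  0   0  |    3 ]
  [ 3   0  3   2  |   18 ]
  [ 0  -2  0  -1  |  -12 ]
R3 := R3 − 3·R1
  [ 1   0  0   0  |  5/3 ]
  [ 0   1  0   0  |    3 ]
  [ 0   0  3   2  |   13 ]
  [ 0  -2  0  -1  |  -12 ]
R4 := R4 + 2·R2
  [ 1  0  0   0  |  5/3 ]
  [ 0  1  0   0  |    3 ]
  [ 0  0  3   2  |   13 ]
  [ 0  0  0  -1  |   -6 ]
R3 := 1/3·R3
  [ 1  0  0    0  |   5/3 ]
  [ 0  1  0    0  |     3 ]
  [ 0  0  1  2/3  |  13/3 ]
  [ 0  0  0   -1  |    -6 ]
R4 := -1·R4
  [ 1  0  0    0  |   5/3 ]
  [ 0  1  0    0  |     3 ]
  [ 0  0  1  2/3  |  13/3 ]
  [ 0  0  0    1  |     6 ]
R3 := R3 − 2/3·R4
  [ 1  0  0  0  |  5/3 ]
  [ 0  1  0  0  |    3 ]
  [ 0  0  1  0  |  1/3 ]
  [ 0  0  0  1  |    6 ]
Reading off the last column: x = 5/3, y = 3, z = 1/3, w = 6.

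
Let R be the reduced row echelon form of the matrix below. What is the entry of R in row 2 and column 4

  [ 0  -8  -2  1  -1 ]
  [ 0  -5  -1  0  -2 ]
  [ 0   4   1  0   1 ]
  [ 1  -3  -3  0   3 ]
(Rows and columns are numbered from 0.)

r1 <=> r4
r2 -> -1/5·r2
r3 -> r3 − 4·r2
r4 -> r4 + 8·r2
r3 -> 5·r3
r4 -> r4 + 2/5·r3
r2 -> r2 − 1/5·r3
r1 -> r1 + 3·r3
r1 -> r1 + 3·r2

-3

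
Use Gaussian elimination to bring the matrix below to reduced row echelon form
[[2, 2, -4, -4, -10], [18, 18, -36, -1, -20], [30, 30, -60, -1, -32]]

R1 → 1/2·R1
  [  1   1   -2  -2   -5 ]
  [ 18  18  -36  -1  -20 ]
  [ 30  30  -60  -1  -32 ]
R2 → R2 − 18·R1
  [  1   1   -2  -2   -5 ]
  [  0   0    0  35   70 ]
  [ 30  30  -60  -1  -32 ]
R3 → R3 − 30·R1
  [ 1  1  -2  -2   -5 ]
  [ 0  0   0  35   70 ]
  [ 0  0   0  59  118 ]
R2 → 1/35·R2
  [ 1  1  -2  -2   -5 ]
  [ 0  0   0   1    2 ]
  [ 0  0   0  59  118 ]
R3 → R3 − 59·R2
  [ 1  1  -2  -2  -5 ]
  [ 0  0   0   1   2 ]
  [ 0  0   0   0   0 ]
R1 → R1 + 2·R2
  [ 1  1  -2  0  -1 ]
  [ 0  0   0  1   2 ]
  [ 0  0   0  0   0 ]

[[1, 1, -2, 0, -1], [0, 0, 0, 1, 2], [0, 0, 0, 0, 0]]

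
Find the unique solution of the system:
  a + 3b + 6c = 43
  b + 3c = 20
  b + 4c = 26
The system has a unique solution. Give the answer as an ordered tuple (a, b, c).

(1, 2, 6)

Form the augmented matrix and row-reduce:
  [ 1  3  6  |  43 ]
  [ 0  1  3  |  20 ]
  [ 0  1  4  |  26 ]
R3 := R3 − R2
R2 := R2 − 3·R3
R1 := R1 − 6·R3
R1 := R1 − 3·R2
Reading off the last column: a = 1, b = 2, c = 6.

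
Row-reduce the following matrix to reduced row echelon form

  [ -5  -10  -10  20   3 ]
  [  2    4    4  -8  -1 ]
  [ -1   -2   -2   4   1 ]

[[1, 2, 2, -4, 0], [0, 0, 0, 0, 1], [0, 0, 0, 0, 0]]

Multiply R1 by -1/5.
  [  1   2   2  -4  -3/5 ]
  [  2   4   4  -8    -1 ]
  [ -1  -2  -2   4     1 ]
Subtract 2 times R1 from R2.
  [  1   2   2  -4  -3/5 ]
  [  0   0   0   0   1/5 ]
  [ -1  -2  -2   4     1 ]
Add R1 to R3.
  [ 1  2  2  -4  -3/5 ]
  [ 0  0  0   0   1/5 ]
  [ 0  0  0   0   2/5 ]
Multiply R2 by 5.
  [ 1  2  2  -4  -3/5 ]
  [ 0  0  0   0     1 ]
  [ 0  0  0   0   2/5 ]
Subtract 2/5 times R2 from R3.
  [ 1  2  2  -4  -3/5 ]
  [ 0  0  0   0     1 ]
  [ 0  0  0   0     0 ]
Add 3/5 times R2 to R1.
  [ 1  2  2  -4  0 ]
  [ 0  0  0   0  1 ]
  [ 0  0  0   0  0 ]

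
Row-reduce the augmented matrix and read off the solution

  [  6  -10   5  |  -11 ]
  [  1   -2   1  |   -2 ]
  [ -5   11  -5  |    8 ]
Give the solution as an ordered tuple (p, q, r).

(-1, -2, -5)

Multiply R1 by 1/6.
  [  1  -5/3  5/6  |  -11/6 ]
  [  1    -2    1  |     -2 ]
  [ -5    11   -5  |      8 ]
Subtract R1 from R2.
  [  1  -5/3  5/6  |  -11/6 ]
  [  0  -1/3  1/6  |   -1/6 ]
  [ -5    11   -5  |      8 ]
Add 5 times R1 to R3.
  [ 1  -5/3   5/6  |  -11/6 ]
  [ 0  -1/3   1/6  |   -1/6 ]
  [ 0   8/3  -5/6  |   -7/6 ]
Multiply R2 by -3.
  [ 1  -5/3   5/6  |  -11/6 ]
  [ 0     1  -1/2  |    1/2 ]
  [ 0   8/3  -5/6  |   -7/6 ]
Subtract 8/3 times R2 from R3.
  [ 1  -5/3   5/6  |  -11/6 ]
  [ 0     1  -1/2  |    1/2 ]
  [ 0     0   1/2  |   -5/2 ]
Multiply R3 by 2.
  [ 1  -5/3   5/6  |  -11/6 ]
  [ 0     1  -1/2  |    1/2 ]
  [ 0     0     1  |     -5 ]
Add 1/2 times R3 to R2.
  [ 1  -5/3  5/6  |  -11/6 ]
  [ 0     1    0  |     -2 ]
  [ 0     0    1  |     -5 ]
Subtract 5/6 times R3 from R1.
  [ 1  -5/3  0  |  7/3 ]
  [ 0     1  0  |   -2 ]
  [ 0     0  1  |   -5 ]
Add 5/3 times R2 to R1.
  [ 1  0  0  |  -1 ]
  [ 0  1  0  |  -2 ]
  [ 0  0  1  |  -5 ]
Reading off the last column: p = -1, q = -2, r = -5.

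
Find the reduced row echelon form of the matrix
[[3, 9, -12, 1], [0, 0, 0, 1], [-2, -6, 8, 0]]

[[1, 3, -4, 0], [0, 0, 0, 1], [0, 0, 0, 0]]

Multiply ρ1 by 1/3.
  [  1   3  -4  1/3 ]
  [  0   0   0    1 ]
  [ -2  -6   8    0 ]
Add 2 times ρ1 to ρ3.
  [ 1  3  -4  1/3 ]
  [ 0  0   0    1 ]
  [ 0  0   0  2/3 ]
Subtract 2/3 times ρ2 from ρ3.
  [ 1  3  -4  1/3 ]
  [ 0  0   0    1 ]
  [ 0  0   0    0 ]
Subtract 1/3 times ρ2 from ρ1.
  [ 1  3  -4  0 ]
  [ 0  0   0  1 ]
  [ 0  0   0  0 ]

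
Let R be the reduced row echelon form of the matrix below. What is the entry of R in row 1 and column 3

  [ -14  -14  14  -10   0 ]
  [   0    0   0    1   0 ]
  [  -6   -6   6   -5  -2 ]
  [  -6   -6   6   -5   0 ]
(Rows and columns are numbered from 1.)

ρ1 ← -1/14·ρ1
  [  1   1  -1  5/7   0 ]
  [  0   0   0    1   0 ]
  [ -6  -6   6   -5  -2 ]
  [ -6  -6   6   -5   0 ]
ρ3 ← ρ3 + 6·ρ1
  [  1   1  -1   5/7   0 ]
  [  0   0   0     1   0 ]
  [  0   0   0  -5/7  -2 ]
  [ -6  -6   6    -5   0 ]
ρ4 ← ρ4 + 6·ρ1
  [ 1  1  -1   5/7   0 ]
  [ 0  0   0     1   0 ]
  [ 0  0   0  -5/7  -2 ]
  [ 0  0   0  -5/7   0 ]
ρ3 ← ρ3 + 5/7·ρ2
  [ 1  1  -1   5/7   0 ]
  [ 0  0   0     1   0 ]
  [ 0  0   0     0  -2 ]
  [ 0  0   0  -5/7   0 ]
ρ4 ← ρ4 + 5/7·ρ2
  [ 1  1  -1  5/7   0 ]
  [ 0  0   0    1   0 ]
  [ 0  0   0    0  -2 ]
  [ 0  0   0    0   0 ]
ρ3 ← -1/2·ρ3
  [ 1  1  -1  5/7  0 ]
  [ 0  0   0    1  0 ]
  [ 0  0   0    0  1 ]
  [ 0  0   0    0  0 ]
ρ1 ← ρ1 − 5/7·ρ2
  [ 1  1  -1  0  0 ]
  [ 0  0   0  1  0 ]
  [ 0  0   0  0  1 ]
  [ 0  0   0  0  0 ]

-1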